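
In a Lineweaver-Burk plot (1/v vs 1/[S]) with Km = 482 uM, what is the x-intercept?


x-intercept = -1/Km
= -1/482
= -0.0021 1/uM

-0.0021 1/uM


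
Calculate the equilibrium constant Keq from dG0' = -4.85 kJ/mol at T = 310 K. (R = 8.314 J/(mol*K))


Keq = exp(-dG0 * 1000 / (R * T))
Keq = exp(-(-4.85) * 1000 / (8.314 * 310))
Keq = 6.5652

6.5652


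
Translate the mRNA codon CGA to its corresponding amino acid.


Standard genetic code lookup.
Codon CGA -> Arg

Arg


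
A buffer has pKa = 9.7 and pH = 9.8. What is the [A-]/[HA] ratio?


[A-]/[HA] = 10^(pH - pKa)
= 10^(9.8 - 9.7)
= 1.2589

1.2589


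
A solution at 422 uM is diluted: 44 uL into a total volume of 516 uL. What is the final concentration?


C2 = C1 * V1 / V2
C2 = 422 * 44 / 516
C2 = 35.9845 uM

35.9845 uM


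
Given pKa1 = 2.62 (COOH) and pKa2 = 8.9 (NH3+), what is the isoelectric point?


pI = (pKa1 + pKa2) / 2
pI = (2.62 + 8.9) / 2
pI = 5.76

5.76


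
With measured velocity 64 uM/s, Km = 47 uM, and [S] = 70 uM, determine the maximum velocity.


Vmax = v * (Km + [S]) / [S]
Vmax = 64 * (47 + 70) / 70
Vmax = 106.9714 uM/s

106.9714 uM/s


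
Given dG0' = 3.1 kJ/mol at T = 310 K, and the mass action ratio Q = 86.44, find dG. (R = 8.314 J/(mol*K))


dG = dG0' + RT * ln(Q) / 1000
dG = 3.1 + 8.314 * 310 * ln(86.44) / 1000
dG = 14.5935 kJ/mol

14.5935 kJ/mol


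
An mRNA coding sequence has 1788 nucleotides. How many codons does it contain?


codons = nucleotides / 3
codons = 1788 / 3 = 596

596


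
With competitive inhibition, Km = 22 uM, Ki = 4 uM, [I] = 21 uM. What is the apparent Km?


Km_app = Km * (1 + [I]/Ki)
Km_app = 22 * (1 + 21/4)
Km_app = 137.5 uM

137.5 uM


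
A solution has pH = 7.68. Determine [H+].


[H+] = 10^(-pH)
[H+] = 10^(-7.68)
[H+] = 2.089e-08 M

2.089e-08 M


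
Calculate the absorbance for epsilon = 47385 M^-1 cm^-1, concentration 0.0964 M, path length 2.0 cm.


A = epsilon * c * l
A = 47385 * 0.0964 * 2.0
A = 9135.828

9135.828


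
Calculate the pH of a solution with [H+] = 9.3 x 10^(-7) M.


pH = -log10([H+])
pH = -log10(9.3 x 10^(-7))
pH = 6.0315

6.0315


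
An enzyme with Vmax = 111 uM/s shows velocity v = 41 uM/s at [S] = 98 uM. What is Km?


Km = [S] * (Vmax - v) / v
Km = 98 * (111 - 41) / 41
Km = 167.3171 uM

167.3171 uM


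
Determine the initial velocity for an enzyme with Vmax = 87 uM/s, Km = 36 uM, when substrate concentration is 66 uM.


v = Vmax * [S] / (Km + [S])
v = 87 * 66 / (36 + 66)
v = 56.2941 uM/s

56.2941 uM/s


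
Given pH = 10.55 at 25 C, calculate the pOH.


pOH = 14 - pH
pOH = 14 - 10.55
pOH = 3.45

3.45


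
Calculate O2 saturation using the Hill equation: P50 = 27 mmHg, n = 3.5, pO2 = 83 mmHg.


Y = pO2^n / (P50^n + pO2^n)
Y = 83^3.5 / (27^3.5 + 83^3.5)
Y = 98.07%

98.07%


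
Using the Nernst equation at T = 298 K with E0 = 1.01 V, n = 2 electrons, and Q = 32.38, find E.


E = E0 - (RT/nF) * ln(Q)
E = 1.01 - (8.314 * 298 / (2 * 96485)) * ln(32.38)
E = 0.9654 V

0.9654 V


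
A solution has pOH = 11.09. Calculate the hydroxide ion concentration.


[OH-] = 10^(-pOH)
[OH-] = 10^(-11.09)
[OH-] = 8.128e-12 M

8.128e-12 M


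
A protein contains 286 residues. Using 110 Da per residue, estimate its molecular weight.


MW = n_residues * 110 Da
MW = 286 * 110
MW = 31460 Da

31460 Da


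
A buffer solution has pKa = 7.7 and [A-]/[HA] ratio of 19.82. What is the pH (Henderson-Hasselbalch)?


pH = pKa + log10([A-]/[HA])
pH = 7.7 + log10(19.82)
pH = 8.9971

8.9971


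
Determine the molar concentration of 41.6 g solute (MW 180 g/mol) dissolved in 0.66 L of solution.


C = (mass / MW) / volume
C = (41.6 / 180) / 0.66
C = 0.3502 M

0.3502 M


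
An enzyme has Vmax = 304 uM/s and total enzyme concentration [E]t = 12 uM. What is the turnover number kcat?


kcat = Vmax / [E]t
kcat = 304 / 12
kcat = 25.3333 s^-1

25.3333 s^-1


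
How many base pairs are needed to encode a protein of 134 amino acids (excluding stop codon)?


Each amino acid = 1 codon = 3 bp
bp = 134 * 3 = 402 bp

402 bp


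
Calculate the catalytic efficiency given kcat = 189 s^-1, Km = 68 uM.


Catalytic efficiency = kcat / Km
= 189 / 68
= 2.7794 uM^-1*s^-1

2.7794 uM^-1*s^-1


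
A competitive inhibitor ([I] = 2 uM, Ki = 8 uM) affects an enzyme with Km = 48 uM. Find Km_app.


Km_app = Km * (1 + [I]/Ki)
Km_app = 48 * (1 + 2/8)
Km_app = 60.0 uM

60.0 uM


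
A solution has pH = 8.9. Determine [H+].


[H+] = 10^(-pH)
[H+] = 10^(-8.9)
[H+] = 1.259e-09 M

1.259e-09 M


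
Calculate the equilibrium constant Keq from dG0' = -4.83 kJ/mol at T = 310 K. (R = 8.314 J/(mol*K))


Keq = exp(-dG0 * 1000 / (R * T))
Keq = exp(-(-4.83) * 1000 / (8.314 * 310))
Keq = 6.5145

6.5145


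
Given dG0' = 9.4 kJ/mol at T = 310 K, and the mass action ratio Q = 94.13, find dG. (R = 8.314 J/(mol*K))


dG = dG0' + RT * ln(Q) / 1000
dG = 9.4 + 8.314 * 310 * ln(94.13) / 1000
dG = 21.1132 kJ/mol

21.1132 kJ/mol


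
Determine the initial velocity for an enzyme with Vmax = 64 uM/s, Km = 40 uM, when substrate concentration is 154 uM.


v = Vmax * [S] / (Km + [S])
v = 64 * 154 / (40 + 154)
v = 50.8041 uM/s

50.8041 uM/s


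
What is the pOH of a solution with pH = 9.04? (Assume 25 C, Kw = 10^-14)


pOH = 14 - pH
pOH = 14 - 9.04
pOH = 4.96

4.96


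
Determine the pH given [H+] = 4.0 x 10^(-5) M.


pH = -log10([H+])
pH = -log10(4.0 x 10^(-5))
pH = 4.3979

4.3979


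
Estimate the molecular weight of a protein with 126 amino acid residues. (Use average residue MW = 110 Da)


MW = n_residues * 110 Da
MW = 126 * 110
MW = 13860 Da

13860 Da


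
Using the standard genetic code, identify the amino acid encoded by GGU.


Standard genetic code lookup.
Codon GGU -> Gly

Gly


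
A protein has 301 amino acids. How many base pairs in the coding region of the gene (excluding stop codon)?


Each amino acid = 1 codon = 3 bp
bp = 301 * 3 = 903 bp

903 bp


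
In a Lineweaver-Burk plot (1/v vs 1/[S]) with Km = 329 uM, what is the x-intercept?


x-intercept = -1/Km
= -1/329
= -0.003 1/uM

-0.003 1/uM


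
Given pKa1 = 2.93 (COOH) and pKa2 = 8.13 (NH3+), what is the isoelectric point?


pI = (pKa1 + pKa2) / 2
pI = (2.93 + 8.13) / 2
pI = 5.53

5.53


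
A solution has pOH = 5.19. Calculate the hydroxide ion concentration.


[OH-] = 10^(-pOH)
[OH-] = 10^(-5.19)
[OH-] = 6.457e-06 M

6.457e-06 M


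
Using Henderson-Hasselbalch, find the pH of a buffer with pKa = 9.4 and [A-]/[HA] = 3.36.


pH = pKa + log10([A-]/[HA])
pH = 9.4 + log10(3.36)
pH = 9.9263

9.9263


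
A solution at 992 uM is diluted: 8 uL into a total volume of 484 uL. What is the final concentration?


C2 = C1 * V1 / V2
C2 = 992 * 8 / 484
C2 = 16.3967 uM

16.3967 uM


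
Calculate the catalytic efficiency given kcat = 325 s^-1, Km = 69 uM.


Catalytic efficiency = kcat / Km
= 325 / 69
= 4.7101 uM^-1*s^-1

4.7101 uM^-1*s^-1


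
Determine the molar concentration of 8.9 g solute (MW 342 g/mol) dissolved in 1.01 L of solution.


C = (mass / MW) / volume
C = (8.9 / 342) / 1.01
C = 0.0258 M

0.0258 M


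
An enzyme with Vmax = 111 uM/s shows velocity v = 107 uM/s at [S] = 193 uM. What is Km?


Km = [S] * (Vmax - v) / v
Km = 193 * (111 - 107) / 107
Km = 7.215 uM

7.215 uM


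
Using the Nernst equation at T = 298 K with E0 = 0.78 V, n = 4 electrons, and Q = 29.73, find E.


E = E0 - (RT/nF) * ln(Q)
E = 0.78 - (8.314 * 298 / (4 * 96485)) * ln(29.73)
E = 0.7582 V

0.7582 V


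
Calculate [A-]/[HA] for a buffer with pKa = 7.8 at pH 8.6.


[A-]/[HA] = 10^(pH - pKa)
= 10^(8.6 - 7.8)
= 6.3096

6.3096


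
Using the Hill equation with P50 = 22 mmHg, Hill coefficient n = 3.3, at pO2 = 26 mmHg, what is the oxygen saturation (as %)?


Y = pO2^n / (P50^n + pO2^n)
Y = 26^3.3 / (22^3.3 + 26^3.3)
Y = 63.44%

63.44%


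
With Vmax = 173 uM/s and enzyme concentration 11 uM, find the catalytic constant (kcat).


kcat = Vmax / [E]t
kcat = 173 / 11
kcat = 15.7273 s^-1

15.7273 s^-1


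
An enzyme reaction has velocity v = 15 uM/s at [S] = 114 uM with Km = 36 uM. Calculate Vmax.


Vmax = v * (Km + [S]) / [S]
Vmax = 15 * (36 + 114) / 114
Vmax = 19.7368 uM/s

19.7368 uM/s


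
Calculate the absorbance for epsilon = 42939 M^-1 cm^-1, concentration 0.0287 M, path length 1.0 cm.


A = epsilon * c * l
A = 42939 * 0.0287 * 1.0
A = 1232.3493

1232.3493


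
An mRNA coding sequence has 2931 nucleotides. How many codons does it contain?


codons = nucleotides / 3
codons = 2931 / 3 = 977

977


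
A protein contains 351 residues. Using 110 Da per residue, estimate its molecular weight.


MW = n_residues * 110 Da
MW = 351 * 110
MW = 38610 Da

38610 Da


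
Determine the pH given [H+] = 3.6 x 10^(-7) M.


pH = -log10([H+])
pH = -log10(3.6 x 10^(-7))
pH = 6.4437

6.4437


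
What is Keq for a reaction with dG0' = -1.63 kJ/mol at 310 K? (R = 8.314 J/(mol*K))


Keq = exp(-dG0 * 1000 / (R * T))
Keq = exp(-(-1.63) * 1000 / (8.314 * 310))
Keq = 1.8822

1.8822


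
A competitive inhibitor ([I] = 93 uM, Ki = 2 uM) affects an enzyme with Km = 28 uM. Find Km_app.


Km_app = Km * (1 + [I]/Ki)
Km_app = 28 * (1 + 93/2)
Km_app = 1330.0 uM

1330.0 uM


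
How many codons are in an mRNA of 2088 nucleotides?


codons = nucleotides / 3
codons = 2088 / 3 = 696

696


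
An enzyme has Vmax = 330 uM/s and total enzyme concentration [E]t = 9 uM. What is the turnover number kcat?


kcat = Vmax / [E]t
kcat = 330 / 9
kcat = 36.6667 s^-1

36.6667 s^-1


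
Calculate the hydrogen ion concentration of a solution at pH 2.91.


[H+] = 10^(-pH)
[H+] = 10^(-2.91)
[H+] = 0.0012 M

0.0012 M


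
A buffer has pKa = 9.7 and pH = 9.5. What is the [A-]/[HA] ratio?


[A-]/[HA] = 10^(pH - pKa)
= 10^(9.5 - 9.7)
= 0.631

0.631


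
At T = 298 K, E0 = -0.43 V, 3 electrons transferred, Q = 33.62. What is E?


E = E0 - (RT/nF) * ln(Q)
E = -0.43 - (8.314 * 298 / (3 * 96485)) * ln(33.62)
E = -0.4601 V

-0.4601 V


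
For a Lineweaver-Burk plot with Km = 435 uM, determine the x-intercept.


x-intercept = -1/Km
= -1/435
= -0.0023 1/uM

-0.0023 1/uM


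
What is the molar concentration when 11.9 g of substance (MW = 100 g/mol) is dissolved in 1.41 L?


C = (mass / MW) / volume
C = (11.9 / 100) / 1.41
C = 0.0844 M

0.0844 M


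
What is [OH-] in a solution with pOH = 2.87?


[OH-] = 10^(-pOH)
[OH-] = 10^(-2.87)
[OH-] = 0.0013 M

0.0013 M


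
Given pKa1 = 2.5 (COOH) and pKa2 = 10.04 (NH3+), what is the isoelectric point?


pI = (pKa1 + pKa2) / 2
pI = (2.5 + 10.04) / 2
pI = 6.27

6.27


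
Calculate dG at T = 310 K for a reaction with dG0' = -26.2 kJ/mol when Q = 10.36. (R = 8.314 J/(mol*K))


dG = dG0' + RT * ln(Q) / 1000
dG = -26.2 + 8.314 * 310 * ln(10.36) / 1000
dG = -20.1743 kJ/mol

-20.1743 kJ/mol


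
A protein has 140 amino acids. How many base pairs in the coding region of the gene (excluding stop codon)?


Each amino acid = 1 codon = 3 bp
bp = 140 * 3 = 420 bp

420 bp


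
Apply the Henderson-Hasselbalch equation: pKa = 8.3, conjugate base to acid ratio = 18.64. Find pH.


pH = pKa + log10([A-]/[HA])
pH = 8.3 + log10(18.64)
pH = 9.5704

9.5704


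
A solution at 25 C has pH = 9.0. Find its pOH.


pOH = 14 - pH
pOH = 14 - 9.0
pOH = 5.0

5.0


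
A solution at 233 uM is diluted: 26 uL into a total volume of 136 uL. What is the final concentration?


C2 = C1 * V1 / V2
C2 = 233 * 26 / 136
C2 = 44.5441 uM

44.5441 uM


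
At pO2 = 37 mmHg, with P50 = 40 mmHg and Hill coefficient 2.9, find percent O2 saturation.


Y = pO2^n / (P50^n + pO2^n)
Y = 37^2.9 / (40^2.9 + 37^2.9)
Y = 44.37%

44.37%


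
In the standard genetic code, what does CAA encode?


Standard genetic code lookup.
Codon CAA -> Gln

Gln


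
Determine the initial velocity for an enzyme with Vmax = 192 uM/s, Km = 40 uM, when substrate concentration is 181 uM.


v = Vmax * [S] / (Km + [S])
v = 192 * 181 / (40 + 181)
v = 157.2489 uM/s

157.2489 uM/s


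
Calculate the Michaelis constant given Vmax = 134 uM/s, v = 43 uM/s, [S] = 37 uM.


Km = [S] * (Vmax - v) / v
Km = 37 * (134 - 43) / 43
Km = 78.3023 uM

78.3023 uM


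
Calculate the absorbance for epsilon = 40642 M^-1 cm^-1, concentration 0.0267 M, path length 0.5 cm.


A = epsilon * c * l
A = 40642 * 0.0267 * 0.5
A = 542.5707

542.5707


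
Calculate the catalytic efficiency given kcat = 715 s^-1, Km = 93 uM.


Catalytic efficiency = kcat / Km
= 715 / 93
= 7.6882 uM^-1*s^-1

7.6882 uM^-1*s^-1


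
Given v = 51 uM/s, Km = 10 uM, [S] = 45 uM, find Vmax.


Vmax = v * (Km + [S]) / [S]
Vmax = 51 * (10 + 45) / 45
Vmax = 62.3333 uM/s

62.3333 uM/s


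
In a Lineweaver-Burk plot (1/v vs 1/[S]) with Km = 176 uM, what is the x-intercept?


x-intercept = -1/Km
= -1/176
= -0.0057 1/uM

-0.0057 1/uM


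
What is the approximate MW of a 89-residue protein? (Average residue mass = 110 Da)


MW = n_residues * 110 Da
MW = 89 * 110
MW = 9790 Da

9790 Da


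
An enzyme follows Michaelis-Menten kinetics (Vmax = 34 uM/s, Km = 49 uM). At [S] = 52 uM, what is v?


v = Vmax * [S] / (Km + [S])
v = 34 * 52 / (49 + 52)
v = 17.505 uM/s

17.505 uM/s


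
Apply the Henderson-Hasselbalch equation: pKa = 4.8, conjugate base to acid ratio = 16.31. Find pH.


pH = pKa + log10([A-]/[HA])
pH = 4.8 + log10(16.31)
pH = 6.0125

6.0125


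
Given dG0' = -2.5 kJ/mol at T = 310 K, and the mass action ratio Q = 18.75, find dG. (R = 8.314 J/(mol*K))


dG = dG0' + RT * ln(Q) / 1000
dG = -2.5 + 8.314 * 310 * ln(18.75) / 1000
dG = 5.0547 kJ/mol

5.0547 kJ/mol


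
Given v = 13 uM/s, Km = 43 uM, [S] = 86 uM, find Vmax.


Vmax = v * (Km + [S]) / [S]
Vmax = 13 * (43 + 86) / 86
Vmax = 19.5 uM/s

19.5 uM/s


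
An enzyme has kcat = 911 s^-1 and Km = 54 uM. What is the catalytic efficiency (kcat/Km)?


Catalytic efficiency = kcat / Km
= 911 / 54
= 16.8704 uM^-1*s^-1

16.8704 uM^-1*s^-1


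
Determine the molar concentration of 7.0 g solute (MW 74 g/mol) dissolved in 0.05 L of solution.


C = (mass / MW) / volume
C = (7.0 / 74) / 0.05
C = 1.8919 M

1.8919 M


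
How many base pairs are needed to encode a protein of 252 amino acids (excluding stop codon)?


Each amino acid = 1 codon = 3 bp
bp = 252 * 3 = 756 bp

756 bp


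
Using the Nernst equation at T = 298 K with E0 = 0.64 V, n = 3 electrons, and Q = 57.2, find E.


E = E0 - (RT/nF) * ln(Q)
E = 0.64 - (8.314 * 298 / (3 * 96485)) * ln(57.2)
E = 0.6054 V

0.6054 V


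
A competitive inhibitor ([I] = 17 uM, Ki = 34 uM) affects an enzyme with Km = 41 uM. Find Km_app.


Km_app = Km * (1 + [I]/Ki)
Km_app = 41 * (1 + 17/34)
Km_app = 61.5 uM

61.5 uM


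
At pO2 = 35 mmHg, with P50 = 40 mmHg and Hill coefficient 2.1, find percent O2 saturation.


Y = pO2^n / (P50^n + pO2^n)
Y = 35^2.1 / (40^2.1 + 35^2.1)
Y = 43.04%

43.04%


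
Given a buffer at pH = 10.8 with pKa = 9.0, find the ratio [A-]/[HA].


[A-]/[HA] = 10^(pH - pKa)
= 10^(10.8 - 9.0)
= 63.0957

63.0957


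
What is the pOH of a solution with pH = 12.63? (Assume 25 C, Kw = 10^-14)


pOH = 14 - pH
pOH = 14 - 12.63
pOH = 1.37

1.37


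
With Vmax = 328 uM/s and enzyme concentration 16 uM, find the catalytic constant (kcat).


kcat = Vmax / [E]t
kcat = 328 / 16
kcat = 20.5 s^-1

20.5 s^-1


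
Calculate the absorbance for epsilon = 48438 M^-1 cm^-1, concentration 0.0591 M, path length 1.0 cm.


A = epsilon * c * l
A = 48438 * 0.0591 * 1.0
A = 2862.6858

2862.6858


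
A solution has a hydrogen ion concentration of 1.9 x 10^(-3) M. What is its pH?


pH = -log10([H+])
pH = -log10(1.9 x 10^(-3))
pH = 2.7212

2.7212


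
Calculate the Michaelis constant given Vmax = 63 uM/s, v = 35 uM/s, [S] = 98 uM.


Km = [S] * (Vmax - v) / v
Km = 98 * (63 - 35) / 35
Km = 78.4 uM

78.4 uM


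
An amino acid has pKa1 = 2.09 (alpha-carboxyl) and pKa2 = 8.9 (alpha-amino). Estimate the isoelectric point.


pI = (pKa1 + pKa2) / 2
pI = (2.09 + 8.9) / 2
pI = 5.495

5.495


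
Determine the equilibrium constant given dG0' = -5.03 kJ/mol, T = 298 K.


Keq = exp(-dG0 * 1000 / (R * T))
Keq = exp(-(-5.03) * 1000 / (8.314 * 298))
Keq = 7.6157

7.6157


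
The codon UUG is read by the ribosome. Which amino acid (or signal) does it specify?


Standard genetic code lookup.
Codon UUG -> Leu

Leu


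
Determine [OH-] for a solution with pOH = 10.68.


[OH-] = 10^(-pOH)
[OH-] = 10^(-10.68)
[OH-] = 2.089e-11 M

2.089e-11 M


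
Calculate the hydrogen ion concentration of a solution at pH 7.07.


[H+] = 10^(-pH)
[H+] = 10^(-7.07)
[H+] = 8.511e-08 M

8.511e-08 M


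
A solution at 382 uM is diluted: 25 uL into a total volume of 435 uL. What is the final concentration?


C2 = C1 * V1 / V2
C2 = 382 * 25 / 435
C2 = 21.954 uM

21.954 uM


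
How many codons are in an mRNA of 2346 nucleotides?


codons = nucleotides / 3
codons = 2346 / 3 = 782

782


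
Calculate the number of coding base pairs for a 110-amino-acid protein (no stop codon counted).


Each amino acid = 1 codon = 3 bp
bp = 110 * 3 = 330 bp

330 bp


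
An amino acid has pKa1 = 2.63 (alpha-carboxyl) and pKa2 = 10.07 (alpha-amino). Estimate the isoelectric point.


pI = (pKa1 + pKa2) / 2
pI = (2.63 + 10.07) / 2
pI = 6.35

6.35


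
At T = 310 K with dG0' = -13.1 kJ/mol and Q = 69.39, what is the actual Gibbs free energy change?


dG = dG0' + RT * ln(Q) / 1000
dG = -13.1 + 8.314 * 310 * ln(69.39) / 1000
dG = -2.1727 kJ/mol

-2.1727 kJ/mol


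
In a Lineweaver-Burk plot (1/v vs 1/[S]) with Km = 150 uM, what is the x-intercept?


x-intercept = -1/Km
= -1/150
= -0.0067 1/uM

-0.0067 1/uM


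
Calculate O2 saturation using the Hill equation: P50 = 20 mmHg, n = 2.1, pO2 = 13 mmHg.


Y = pO2^n / (P50^n + pO2^n)
Y = 13^2.1 / (20^2.1 + 13^2.1)
Y = 28.81%

28.81%


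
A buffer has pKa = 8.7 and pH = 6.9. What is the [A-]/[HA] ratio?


[A-]/[HA] = 10^(pH - pKa)
= 10^(6.9 - 8.7)
= 0.0158

0.0158


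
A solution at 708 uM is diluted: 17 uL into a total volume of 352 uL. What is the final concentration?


C2 = C1 * V1 / V2
C2 = 708 * 17 / 352
C2 = 34.1932 uM

34.1932 uM


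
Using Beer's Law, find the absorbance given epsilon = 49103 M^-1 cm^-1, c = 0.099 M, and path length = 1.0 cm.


A = epsilon * c * l
A = 49103 * 0.099 * 1.0
A = 4861.197

4861.197


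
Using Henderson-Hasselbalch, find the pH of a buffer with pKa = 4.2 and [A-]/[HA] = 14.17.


pH = pKa + log10([A-]/[HA])
pH = 4.2 + log10(14.17)
pH = 5.3514

5.3514


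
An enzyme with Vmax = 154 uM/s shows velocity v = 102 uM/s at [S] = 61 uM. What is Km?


Km = [S] * (Vmax - v) / v
Km = 61 * (154 - 102) / 102
Km = 31.098 uM

31.098 uM


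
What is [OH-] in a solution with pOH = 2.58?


[OH-] = 10^(-pOH)
[OH-] = 10^(-2.58)
[OH-] = 0.0026 M

0.0026 M


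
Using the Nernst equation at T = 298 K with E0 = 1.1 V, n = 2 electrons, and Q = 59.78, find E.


E = E0 - (RT/nF) * ln(Q)
E = 1.1 - (8.314 * 298 / (2 * 96485)) * ln(59.78)
E = 1.0475 V

1.0475 V


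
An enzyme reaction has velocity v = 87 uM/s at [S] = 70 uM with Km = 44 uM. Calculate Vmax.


Vmax = v * (Km + [S]) / [S]
Vmax = 87 * (44 + 70) / 70
Vmax = 141.6857 uM/s

141.6857 uM/s


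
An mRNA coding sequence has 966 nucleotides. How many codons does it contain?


codons = nucleotides / 3
codons = 966 / 3 = 322

322


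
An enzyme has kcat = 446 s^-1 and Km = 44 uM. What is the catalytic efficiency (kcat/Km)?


Catalytic efficiency = kcat / Km
= 446 / 44
= 10.1364 uM^-1*s^-1

10.1364 uM^-1*s^-1


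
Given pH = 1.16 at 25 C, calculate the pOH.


pOH = 14 - pH
pOH = 14 - 1.16
pOH = 12.84

12.84


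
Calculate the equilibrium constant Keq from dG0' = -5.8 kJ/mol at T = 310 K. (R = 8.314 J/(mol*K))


Keq = exp(-dG0 * 1000 / (R * T))
Keq = exp(-(-5.8) * 1000 / (8.314 * 310))
Keq = 9.4914

9.4914


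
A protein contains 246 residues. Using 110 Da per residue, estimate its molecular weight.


MW = n_residues * 110 Da
MW = 246 * 110
MW = 27060 Da

27060 Da


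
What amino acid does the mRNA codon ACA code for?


Standard genetic code lookup.
Codon ACA -> Thr

Thr


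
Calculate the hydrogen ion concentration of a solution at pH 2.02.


[H+] = 10^(-pH)
[H+] = 10^(-2.02)
[H+] = 0.0095 M

0.0095 M


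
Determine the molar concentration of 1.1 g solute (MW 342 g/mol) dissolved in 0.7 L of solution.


C = (mass / MW) / volume
C = (1.1 / 342) / 0.7
C = 0.0046 M

0.0046 M


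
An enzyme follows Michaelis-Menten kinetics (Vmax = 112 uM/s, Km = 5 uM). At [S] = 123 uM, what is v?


v = Vmax * [S] / (Km + [S])
v = 112 * 123 / (5 + 123)
v = 107.625 uM/s

107.625 uM/s


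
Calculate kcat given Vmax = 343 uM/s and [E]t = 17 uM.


kcat = Vmax / [E]t
kcat = 343 / 17
kcat = 20.1765 s^-1

20.1765 s^-1


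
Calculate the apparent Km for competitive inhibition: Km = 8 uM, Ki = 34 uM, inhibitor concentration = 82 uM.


Km_app = Km * (1 + [I]/Ki)
Km_app = 8 * (1 + 82/34)
Km_app = 27.2941 uM

27.2941 uM


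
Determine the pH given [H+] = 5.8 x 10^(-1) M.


pH = -log10([H+])
pH = -log10(5.8 x 10^(-1))
pH = 0.2366

0.2366


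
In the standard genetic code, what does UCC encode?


Standard genetic code lookup.
Codon UCC -> Ser

Ser


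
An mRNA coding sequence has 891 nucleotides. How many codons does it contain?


codons = nucleotides / 3
codons = 891 / 3 = 297

297


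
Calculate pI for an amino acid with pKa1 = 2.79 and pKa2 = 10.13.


pI = (pKa1 + pKa2) / 2
pI = (2.79 + 10.13) / 2
pI = 6.46

6.46


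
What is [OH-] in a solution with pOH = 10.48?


[OH-] = 10^(-pOH)
[OH-] = 10^(-10.48)
[OH-] = 3.311e-11 M

3.311e-11 M


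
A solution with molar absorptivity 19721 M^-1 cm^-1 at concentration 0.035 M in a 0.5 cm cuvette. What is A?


A = epsilon * c * l
A = 19721 * 0.035 * 0.5
A = 345.1175

345.1175


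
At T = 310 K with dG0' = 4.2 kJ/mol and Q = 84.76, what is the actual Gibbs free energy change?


dG = dG0' + RT * ln(Q) / 1000
dG = 4.2 + 8.314 * 310 * ln(84.76) / 1000
dG = 15.6429 kJ/mol

15.6429 kJ/mol


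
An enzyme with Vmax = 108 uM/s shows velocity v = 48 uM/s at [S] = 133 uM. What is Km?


Km = [S] * (Vmax - v) / v
Km = 133 * (108 - 48) / 48
Km = 166.25 uM

166.25 uM


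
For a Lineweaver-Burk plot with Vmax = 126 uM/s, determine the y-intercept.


y-intercept = 1/Vmax
= 1/126
= 0.0079 s/uM

0.0079 s/uM


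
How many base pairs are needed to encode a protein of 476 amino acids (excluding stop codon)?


Each amino acid = 1 codon = 3 bp
bp = 476 * 3 = 1428 bp

1428 bp


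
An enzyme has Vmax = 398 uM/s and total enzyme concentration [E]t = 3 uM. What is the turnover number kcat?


kcat = Vmax / [E]t
kcat = 398 / 3
kcat = 132.6667 s^-1

132.6667 s^-1


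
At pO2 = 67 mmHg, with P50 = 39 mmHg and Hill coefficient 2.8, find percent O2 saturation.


Y = pO2^n / (P50^n + pO2^n)
Y = 67^2.8 / (39^2.8 + 67^2.8)
Y = 81.98%

81.98%


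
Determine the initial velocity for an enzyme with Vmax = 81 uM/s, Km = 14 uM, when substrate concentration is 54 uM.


v = Vmax * [S] / (Km + [S])
v = 81 * 54 / (14 + 54)
v = 64.3235 uM/s

64.3235 uM/s


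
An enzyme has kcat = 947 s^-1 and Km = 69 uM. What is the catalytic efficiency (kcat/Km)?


Catalytic efficiency = kcat / Km
= 947 / 69
= 13.7246 uM^-1*s^-1

13.7246 uM^-1*s^-1


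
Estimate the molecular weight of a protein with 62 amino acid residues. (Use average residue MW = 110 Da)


MW = n_residues * 110 Da
MW = 62 * 110
MW = 6820 Da

6820 Da


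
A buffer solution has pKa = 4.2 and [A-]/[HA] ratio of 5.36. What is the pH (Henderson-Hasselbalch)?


pH = pKa + log10([A-]/[HA])
pH = 4.2 + log10(5.36)
pH = 4.9292

4.9292


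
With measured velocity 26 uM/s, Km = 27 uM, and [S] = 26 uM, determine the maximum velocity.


Vmax = v * (Km + [S]) / [S]
Vmax = 26 * (27 + 26) / 26
Vmax = 53.0 uM/s

53.0 uM/s


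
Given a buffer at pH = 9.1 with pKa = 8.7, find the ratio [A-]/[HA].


[A-]/[HA] = 10^(pH - pKa)
= 10^(9.1 - 8.7)
= 2.5119

2.5119


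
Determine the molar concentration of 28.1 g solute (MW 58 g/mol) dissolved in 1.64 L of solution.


C = (mass / MW) / volume
C = (28.1 / 58) / 1.64
C = 0.2954 M

0.2954 M


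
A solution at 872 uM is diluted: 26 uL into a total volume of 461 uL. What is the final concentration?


C2 = C1 * V1 / V2
C2 = 872 * 26 / 461
C2 = 49.18 uM

49.18 uM


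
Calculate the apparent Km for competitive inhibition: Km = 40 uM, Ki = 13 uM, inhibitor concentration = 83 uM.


Km_app = Km * (1 + [I]/Ki)
Km_app = 40 * (1 + 83/13)
Km_app = 295.3846 uM

295.3846 uM


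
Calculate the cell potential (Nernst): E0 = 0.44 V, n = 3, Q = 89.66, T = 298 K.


E = E0 - (RT/nF) * ln(Q)
E = 0.44 - (8.314 * 298 / (3 * 96485)) * ln(89.66)
E = 0.4015 V

0.4015 V


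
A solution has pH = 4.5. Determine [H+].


[H+] = 10^(-pH)
[H+] = 10^(-4.5)
[H+] = 3.162e-05 M

3.162e-05 M


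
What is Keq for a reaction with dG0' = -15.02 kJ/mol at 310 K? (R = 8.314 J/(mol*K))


Keq = exp(-dG0 * 1000 / (R * T))
Keq = exp(-(-15.02) * 1000 / (8.314 * 310))
Keq = 339.5815

339.5815


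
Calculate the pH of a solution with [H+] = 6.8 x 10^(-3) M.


pH = -log10([H+])
pH = -log10(6.8 x 10^(-3))
pH = 2.1675

2.1675


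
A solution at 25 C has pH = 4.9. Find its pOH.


pOH = 14 - pH
pOH = 14 - 4.9
pOH = 9.1

9.1


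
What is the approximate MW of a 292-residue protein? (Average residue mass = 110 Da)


MW = n_residues * 110 Da
MW = 292 * 110
MW = 32120 Da

32120 Da


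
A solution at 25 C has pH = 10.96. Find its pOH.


pOH = 14 - pH
pOH = 14 - 10.96
pOH = 3.04

3.04


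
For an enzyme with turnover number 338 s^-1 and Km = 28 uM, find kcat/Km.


Catalytic efficiency = kcat / Km
= 338 / 28
= 12.0714 uM^-1*s^-1

12.0714 uM^-1*s^-1


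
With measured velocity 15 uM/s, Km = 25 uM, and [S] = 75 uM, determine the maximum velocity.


Vmax = v * (Km + [S]) / [S]
Vmax = 15 * (25 + 75) / 75
Vmax = 20.0 uM/s

20.0 uM/s


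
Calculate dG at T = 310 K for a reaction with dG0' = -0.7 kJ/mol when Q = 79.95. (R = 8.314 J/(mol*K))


dG = dG0' + RT * ln(Q) / 1000
dG = -0.7 + 8.314 * 310 * ln(79.95) / 1000
dG = 10.5924 kJ/mol

10.5924 kJ/mol


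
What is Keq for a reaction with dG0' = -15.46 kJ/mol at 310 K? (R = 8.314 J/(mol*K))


Keq = exp(-dG0 * 1000 / (R * T))
Keq = exp(-(-15.46) * 1000 / (8.314 * 310))
Keq = 402.7969

402.7969


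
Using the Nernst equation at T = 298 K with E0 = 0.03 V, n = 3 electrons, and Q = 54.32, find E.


E = E0 - (RT/nF) * ln(Q)
E = 0.03 - (8.314 * 298 / (3 * 96485)) * ln(54.32)
E = -0.0042 V

-0.0042 V


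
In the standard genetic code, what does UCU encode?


Standard genetic code lookup.
Codon UCU -> Ser

Ser


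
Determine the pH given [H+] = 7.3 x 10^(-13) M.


pH = -log10([H+])
pH = -log10(7.3 x 10^(-13))
pH = 12.1367

12.1367


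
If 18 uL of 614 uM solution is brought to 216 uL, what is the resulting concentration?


C2 = C1 * V1 / V2
C2 = 614 * 18 / 216
C2 = 51.1667 uM

51.1667 uM


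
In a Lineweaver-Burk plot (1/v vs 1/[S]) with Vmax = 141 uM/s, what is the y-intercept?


y-intercept = 1/Vmax
= 1/141
= 0.0071 s/uM

0.0071 s/uM


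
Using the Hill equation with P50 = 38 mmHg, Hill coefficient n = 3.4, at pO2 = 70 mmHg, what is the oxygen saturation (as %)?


Y = pO2^n / (P50^n + pO2^n)
Y = 70^3.4 / (38^3.4 + 70^3.4)
Y = 88.87%

88.87%


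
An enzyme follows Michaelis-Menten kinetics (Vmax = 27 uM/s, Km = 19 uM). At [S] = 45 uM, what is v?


v = Vmax * [S] / (Km + [S])
v = 27 * 45 / (19 + 45)
v = 18.9844 uM/s

18.9844 uM/s


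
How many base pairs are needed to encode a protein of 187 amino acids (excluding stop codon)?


Each amino acid = 1 codon = 3 bp
bp = 187 * 3 = 561 bp

561 bp


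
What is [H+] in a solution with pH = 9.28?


[H+] = 10^(-pH)
[H+] = 10^(-9.28)
[H+] = 5.248e-10 M

5.248e-10 M


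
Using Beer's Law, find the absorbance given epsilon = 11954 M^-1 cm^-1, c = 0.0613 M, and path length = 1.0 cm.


A = epsilon * c * l
A = 11954 * 0.0613 * 1.0
A = 732.7802

732.7802


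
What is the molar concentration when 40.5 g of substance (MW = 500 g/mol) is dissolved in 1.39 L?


C = (mass / MW) / volume
C = (40.5 / 500) / 1.39
C = 0.0583 M

0.0583 M


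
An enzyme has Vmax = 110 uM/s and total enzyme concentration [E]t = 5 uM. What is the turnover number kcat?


kcat = Vmax / [E]t
kcat = 110 / 5
kcat = 22.0 s^-1

22.0 s^-1


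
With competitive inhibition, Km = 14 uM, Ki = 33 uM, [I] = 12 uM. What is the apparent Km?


Km_app = Km * (1 + [I]/Ki)
Km_app = 14 * (1 + 12/33)
Km_app = 19.0909 uM

19.0909 uM


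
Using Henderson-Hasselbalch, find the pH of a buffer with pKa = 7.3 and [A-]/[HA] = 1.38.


pH = pKa + log10([A-]/[HA])
pH = 7.3 + log10(1.38)
pH = 7.4399

7.4399


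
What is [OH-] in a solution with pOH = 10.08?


[OH-] = 10^(-pOH)
[OH-] = 10^(-10.08)
[OH-] = 8.318e-11 M

8.318e-11 M


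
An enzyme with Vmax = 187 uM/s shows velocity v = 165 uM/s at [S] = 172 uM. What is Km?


Km = [S] * (Vmax - v) / v
Km = 172 * (187 - 165) / 165
Km = 22.9333 uM

22.9333 uM


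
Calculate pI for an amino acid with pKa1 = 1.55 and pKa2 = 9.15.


pI = (pKa1 + pKa2) / 2
pI = (1.55 + 9.15) / 2
pI = 5.35

5.35


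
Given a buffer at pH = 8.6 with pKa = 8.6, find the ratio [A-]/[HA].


[A-]/[HA] = 10^(pH - pKa)
= 10^(8.6 - 8.6)
= 1.0

1.0


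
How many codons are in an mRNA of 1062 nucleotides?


codons = nucleotides / 3
codons = 1062 / 3 = 354

354


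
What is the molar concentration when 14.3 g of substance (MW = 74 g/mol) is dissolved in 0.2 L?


C = (mass / MW) / volume
C = (14.3 / 74) / 0.2
C = 0.9662 M

0.9662 M


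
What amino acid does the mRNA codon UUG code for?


Standard genetic code lookup.
Codon UUG -> Leu

Leu


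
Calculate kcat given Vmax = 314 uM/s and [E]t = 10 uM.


kcat = Vmax / [E]t
kcat = 314 / 10
kcat = 31.4 s^-1

31.4 s^-1


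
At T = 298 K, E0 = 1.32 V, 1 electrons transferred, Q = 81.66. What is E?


E = E0 - (RT/nF) * ln(Q)
E = 1.32 - (8.314 * 298 / (1 * 96485)) * ln(81.66)
E = 1.2069 V

1.2069 V


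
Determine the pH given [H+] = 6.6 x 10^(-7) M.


pH = -log10([H+])
pH = -log10(6.6 x 10^(-7))
pH = 6.1805

6.1805


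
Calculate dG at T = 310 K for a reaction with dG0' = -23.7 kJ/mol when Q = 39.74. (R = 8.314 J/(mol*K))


dG = dG0' + RT * ln(Q) / 1000
dG = -23.7 + 8.314 * 310 * ln(39.74) / 1000
dG = -14.2093 kJ/mol

-14.2093 kJ/mol


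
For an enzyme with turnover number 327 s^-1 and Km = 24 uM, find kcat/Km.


Catalytic efficiency = kcat / Km
= 327 / 24
= 13.625 uM^-1*s^-1

13.625 uM^-1*s^-1


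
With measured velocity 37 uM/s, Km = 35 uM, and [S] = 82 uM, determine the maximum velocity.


Vmax = v * (Km + [S]) / [S]
Vmax = 37 * (35 + 82) / 82
Vmax = 52.7927 uM/s

52.7927 uM/s


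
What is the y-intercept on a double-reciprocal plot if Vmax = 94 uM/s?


y-intercept = 1/Vmax
= 1/94
= 0.0106 s/uM

0.0106 s/uM


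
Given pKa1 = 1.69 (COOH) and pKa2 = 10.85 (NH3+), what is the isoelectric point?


pI = (pKa1 + pKa2) / 2
pI = (1.69 + 10.85) / 2
pI = 6.27

6.27


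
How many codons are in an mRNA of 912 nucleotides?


codons = nucleotides / 3
codons = 912 / 3 = 304

304


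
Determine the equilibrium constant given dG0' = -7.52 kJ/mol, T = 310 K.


Keq = exp(-dG0 * 1000 / (R * T))
Keq = exp(-(-7.52) * 1000 / (8.314 * 310))
Keq = 18.4994

18.4994


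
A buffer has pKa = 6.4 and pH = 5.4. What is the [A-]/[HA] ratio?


[A-]/[HA] = 10^(pH - pKa)
= 10^(5.4 - 6.4)
= 0.1

0.1


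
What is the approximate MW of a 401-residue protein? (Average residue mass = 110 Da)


MW = n_residues * 110 Da
MW = 401 * 110
MW = 44110 Da

44110 Da


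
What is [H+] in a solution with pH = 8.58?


[H+] = 10^(-pH)
[H+] = 10^(-8.58)
[H+] = 2.630e-09 M

2.630e-09 M


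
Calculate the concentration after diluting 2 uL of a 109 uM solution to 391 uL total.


C2 = C1 * V1 / V2
C2 = 109 * 2 / 391
C2 = 0.5575 uM

0.5575 uM


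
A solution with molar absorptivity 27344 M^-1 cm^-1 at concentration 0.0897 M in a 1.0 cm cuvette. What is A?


A = epsilon * c * l
A = 27344 * 0.0897 * 1.0
A = 2452.7568

2452.7568


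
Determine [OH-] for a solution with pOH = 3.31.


[OH-] = 10^(-pOH)
[OH-] = 10^(-3.31)
[OH-] = 4.898e-04 M

4.898e-04 M


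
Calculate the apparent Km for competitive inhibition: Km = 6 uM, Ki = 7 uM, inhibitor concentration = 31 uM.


Km_app = Km * (1 + [I]/Ki)
Km_app = 6 * (1 + 31/7)
Km_app = 32.5714 uM

32.5714 uM


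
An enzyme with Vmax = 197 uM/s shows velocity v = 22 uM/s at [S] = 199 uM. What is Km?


Km = [S] * (Vmax - v) / v
Km = 199 * (197 - 22) / 22
Km = 1582.9545 uM

1582.9545 uM


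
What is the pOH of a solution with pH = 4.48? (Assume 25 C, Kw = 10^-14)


pOH = 14 - pH
pOH = 14 - 4.48
pOH = 9.52

9.52


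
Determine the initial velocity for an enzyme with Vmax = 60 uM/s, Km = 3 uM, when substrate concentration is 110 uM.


v = Vmax * [S] / (Km + [S])
v = 60 * 110 / (3 + 110)
v = 58.4071 uM/s

58.4071 uM/s


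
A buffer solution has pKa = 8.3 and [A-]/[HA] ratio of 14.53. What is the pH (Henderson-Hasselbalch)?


pH = pKa + log10([A-]/[HA])
pH = 8.3 + log10(14.53)
pH = 9.4623

9.4623


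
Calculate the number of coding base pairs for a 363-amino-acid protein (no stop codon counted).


Each amino acid = 1 codon = 3 bp
bp = 363 * 3 = 1089 bp

1089 bp


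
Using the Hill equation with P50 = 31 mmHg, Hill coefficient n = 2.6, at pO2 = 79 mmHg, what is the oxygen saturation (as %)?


Y = pO2^n / (P50^n + pO2^n)
Y = 79^2.6 / (31^2.6 + 79^2.6)
Y = 91.92%

91.92%


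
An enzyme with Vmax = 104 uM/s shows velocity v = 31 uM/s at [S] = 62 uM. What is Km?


Km = [S] * (Vmax - v) / v
Km = 62 * (104 - 31) / 31
Km = 146.0 uM

146.0 uM


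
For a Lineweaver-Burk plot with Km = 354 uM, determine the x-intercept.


x-intercept = -1/Km
= -1/354
= -0.0028 1/uM

-0.0028 1/uM


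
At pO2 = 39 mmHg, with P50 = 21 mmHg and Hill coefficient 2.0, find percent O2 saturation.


Y = pO2^n / (P50^n + pO2^n)
Y = 39^2.0 / (21^2.0 + 39^2.0)
Y = 77.52%

77.52%


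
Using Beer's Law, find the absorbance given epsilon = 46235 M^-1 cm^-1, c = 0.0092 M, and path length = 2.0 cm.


A = epsilon * c * l
A = 46235 * 0.0092 * 2.0
A = 850.724

850.724


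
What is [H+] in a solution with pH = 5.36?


[H+] = 10^(-pH)
[H+] = 10^(-5.36)
[H+] = 4.365e-06 M

4.365e-06 M


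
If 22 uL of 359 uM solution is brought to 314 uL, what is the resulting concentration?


C2 = C1 * V1 / V2
C2 = 359 * 22 / 314
C2 = 25.1529 uM

25.1529 uM


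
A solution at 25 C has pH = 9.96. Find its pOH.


pOH = 14 - pH
pOH = 14 - 9.96
pOH = 4.04

4.04


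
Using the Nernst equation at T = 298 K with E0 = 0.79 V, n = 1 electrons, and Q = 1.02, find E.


E = E0 - (RT/nF) * ln(Q)
E = 0.79 - (8.314 * 298 / (1 * 96485)) * ln(1.02)
E = 0.7895 V

0.7895 V


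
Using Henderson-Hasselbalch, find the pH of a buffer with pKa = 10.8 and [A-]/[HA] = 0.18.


pH = pKa + log10([A-]/[HA])
pH = 10.8 + log10(0.18)
pH = 10.0553

10.0553


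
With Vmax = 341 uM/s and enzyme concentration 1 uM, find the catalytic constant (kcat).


kcat = Vmax / [E]t
kcat = 341 / 1
kcat = 341.0 s^-1

341.0 s^-1


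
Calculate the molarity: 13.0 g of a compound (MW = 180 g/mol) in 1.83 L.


C = (mass / MW) / volume
C = (13.0 / 180) / 1.83
C = 0.0395 M

0.0395 M


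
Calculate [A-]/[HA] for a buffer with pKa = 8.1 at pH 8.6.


[A-]/[HA] = 10^(pH - pKa)
= 10^(8.6 - 8.1)
= 3.1623

3.1623


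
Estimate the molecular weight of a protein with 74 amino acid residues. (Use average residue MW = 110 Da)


MW = n_residues * 110 Da
MW = 74 * 110
MW = 8140 Da

8140 Da


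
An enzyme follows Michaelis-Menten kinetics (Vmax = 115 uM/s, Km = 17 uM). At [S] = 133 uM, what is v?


v = Vmax * [S] / (Km + [S])
v = 115 * 133 / (17 + 133)
v = 101.9667 uM/s

101.9667 uM/s


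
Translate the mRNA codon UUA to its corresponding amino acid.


Standard genetic code lookup.
Codon UUA -> Leu

Leu


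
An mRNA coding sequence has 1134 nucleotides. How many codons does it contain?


codons = nucleotides / 3
codons = 1134 / 3 = 378

378


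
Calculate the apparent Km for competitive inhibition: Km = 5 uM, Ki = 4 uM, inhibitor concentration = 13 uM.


Km_app = Km * (1 + [I]/Ki)
Km_app = 5 * (1 + 13/4)
Km_app = 21.25 uM

21.25 uM


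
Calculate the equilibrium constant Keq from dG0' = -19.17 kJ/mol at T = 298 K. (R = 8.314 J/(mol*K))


Keq = exp(-dG0 * 1000 / (R * T))
Keq = exp(-(-19.17) * 1000 / (8.314 * 298))
Keq = 2292.536

2292.536


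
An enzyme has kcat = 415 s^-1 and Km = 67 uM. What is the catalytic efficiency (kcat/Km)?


Catalytic efficiency = kcat / Km
= 415 / 67
= 6.194 uM^-1*s^-1

6.194 uM^-1*s^-1


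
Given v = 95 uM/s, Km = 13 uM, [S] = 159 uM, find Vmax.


Vmax = v * (Km + [S]) / [S]
Vmax = 95 * (13 + 159) / 159
Vmax = 102.7673 uM/s

102.7673 uM/s


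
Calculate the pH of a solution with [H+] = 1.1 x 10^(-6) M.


pH = -log10([H+])
pH = -log10(1.1 x 10^(-6))
pH = 5.9586

5.9586


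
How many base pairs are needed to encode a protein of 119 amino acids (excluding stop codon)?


Each amino acid = 1 codon = 3 bp
bp = 119 * 3 = 357 bp

357 bp


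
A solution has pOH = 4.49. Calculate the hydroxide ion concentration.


[OH-] = 10^(-pOH)
[OH-] = 10^(-4.49)
[OH-] = 3.236e-05 M

3.236e-05 M


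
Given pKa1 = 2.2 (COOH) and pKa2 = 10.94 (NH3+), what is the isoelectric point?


pI = (pKa1 + pKa2) / 2
pI = (2.2 + 10.94) / 2
pI = 6.57

6.57


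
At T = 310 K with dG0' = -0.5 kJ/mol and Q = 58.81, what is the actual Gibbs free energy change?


dG = dG0' + RT * ln(Q) / 1000
dG = -0.5 + 8.314 * 310 * ln(58.81) / 1000
dG = 10.0009 kJ/mol

10.0009 kJ/mol


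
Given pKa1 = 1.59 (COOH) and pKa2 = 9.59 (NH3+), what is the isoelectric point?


pI = (pKa1 + pKa2) / 2
pI = (1.59 + 9.59) / 2
pI = 5.59

5.59


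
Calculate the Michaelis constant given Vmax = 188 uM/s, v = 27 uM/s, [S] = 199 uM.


Km = [S] * (Vmax - v) / v
Km = 199 * (188 - 27) / 27
Km = 1186.6296 uM

1186.6296 uM


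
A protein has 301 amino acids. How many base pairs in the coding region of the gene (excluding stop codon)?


Each amino acid = 1 codon = 3 bp
bp = 301 * 3 = 903 bp

903 bp


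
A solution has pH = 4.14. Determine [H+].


[H+] = 10^(-pH)
[H+] = 10^(-4.14)
[H+] = 7.244e-05 M

7.244e-05 M


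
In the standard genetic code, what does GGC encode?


Standard genetic code lookup.
Codon GGC -> Gly

Gly


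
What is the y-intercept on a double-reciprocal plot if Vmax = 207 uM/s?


y-intercept = 1/Vmax
= 1/207
= 0.0048 s/uM

0.0048 s/uM


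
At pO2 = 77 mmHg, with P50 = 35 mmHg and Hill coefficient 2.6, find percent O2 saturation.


Y = pO2^n / (P50^n + pO2^n)
Y = 77^2.6 / (35^2.6 + 77^2.6)
Y = 88.59%

88.59%


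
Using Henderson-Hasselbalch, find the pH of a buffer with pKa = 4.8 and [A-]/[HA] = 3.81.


pH = pKa + log10([A-]/[HA])
pH = 4.8 + log10(3.81)
pH = 5.3809

5.3809


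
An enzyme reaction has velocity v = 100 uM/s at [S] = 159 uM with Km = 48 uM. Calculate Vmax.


Vmax = v * (Km + [S]) / [S]
Vmax = 100 * (48 + 159) / 159
Vmax = 130.1887 uM/s

130.1887 uM/s
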